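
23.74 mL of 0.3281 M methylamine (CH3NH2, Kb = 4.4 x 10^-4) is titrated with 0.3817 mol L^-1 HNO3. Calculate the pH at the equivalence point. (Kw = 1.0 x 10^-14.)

5.70

n(CH3NH2) = 0.3281 x 0.02374 = 0.007789 mol; V(HNO3) at equivalence = 0.007789/0.3817 = 0.02041 L.
At equivalence the base is fully converted to CH3NH3+; total volume = 0.04415 L, so [CH3NH3+] = 0.007789/0.04415 = 0.1764 M.
Ka(CH3NH3+) = Kw/Kb = 1.0e-14 / 4.4 x 10^-4 = 2.27e-11.
[H^+] = sqrt(Ka x [CH3NH3+]) = sqrt(2.27e-11 x 0.1764) = 2.00e-6 M.
pH = -log(2.00e-6) = 5.70.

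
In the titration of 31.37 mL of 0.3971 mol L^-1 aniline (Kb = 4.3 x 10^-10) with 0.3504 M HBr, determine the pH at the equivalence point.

n(C6H5NH2) = 0.3971 x 0.03137 = 0.01246 mol; V(HBr) at equivalence = 0.01246/0.3504 = 0.03555 L.
At equivalence the base is fully converted to C6H5NH3+; total volume = 0.06692 L, so [C6H5NH3+] = 0.01246/0.06692 = 0.1861 M.
Ka(C6H5NH3+) = Kw/Kb = 1.0e-14 / 4.3 x 10^-10 = 2.33e-5.
[H^+] = sqrt(Ka x [C6H5NH3+]) = sqrt(2.33e-5 x 0.1861) = 0.00208 M.
pH = -log(0.00208) = 2.68.

2.68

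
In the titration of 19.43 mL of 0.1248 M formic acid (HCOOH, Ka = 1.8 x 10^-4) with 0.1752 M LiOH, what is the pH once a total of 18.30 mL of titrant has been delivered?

n(acid) = 0.1248 x 0.01943 = 0.002425 mol; n(LiOH) added = 0.1752 x 0.01830 = 0.003206 mol.
Base is in excess by 0.003206 - 0.002425 = 0.0007813 mol in a total volume of 0.03773 L.
[OH^-] = 0.0007813/0.03773 = 0.02071 M, so pOH = 1.68 and pH = 14.00 - 1.68 = 12.32.

12.32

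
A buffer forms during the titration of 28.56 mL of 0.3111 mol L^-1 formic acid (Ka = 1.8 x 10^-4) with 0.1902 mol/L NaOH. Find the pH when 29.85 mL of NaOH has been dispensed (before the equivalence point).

3.99

Initial n(HCOOH) = 0.3111 x 0.02856 = 0.008885 mol.
n(NaOH) added = 0.1902 x 0.02985 = 0.005677 mol, converting that many moles of HCOOH to HCOO-.
Remaining n(HCOOH) = 0.003208 mol; n(HCOO-) = 0.005677 mol.
By Henderson-Hasselbalch, pH = pKa + log([A^-]/[HA]) = 3.74 + log(0.005677/0.003208) = 3.74 + (+0.25) = 3.99.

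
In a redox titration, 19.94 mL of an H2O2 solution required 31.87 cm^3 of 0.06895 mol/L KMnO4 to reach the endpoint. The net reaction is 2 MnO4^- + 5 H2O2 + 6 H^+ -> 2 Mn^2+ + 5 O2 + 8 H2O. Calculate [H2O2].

0.276 M

n(KMnO4) = 0.06895 x 0.03187 = 0.002197 mol.
From the balanced equation, 2 mol KMnO4 reacts with 5 mol H2O2, so n(H2O2) = 0.002197 x 5/2 = 0.005494 mol.
[H2O2] = 0.005494 / 0.01994 L = 0.276 M.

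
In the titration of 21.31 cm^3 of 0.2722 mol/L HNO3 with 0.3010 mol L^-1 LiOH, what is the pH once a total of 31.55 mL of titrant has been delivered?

12.84

n(acid) = 0.2722 x 0.02131 = 0.005801 mol; n(LiOH) added = 0.3010 x 0.03155 = 0.009497 mol.
Base is in excess by 0.009497 - 0.005801 = 0.003696 mol in a total volume of 0.05286 L.
[OH^-] = 0.003696/0.05286 = 0.06992 M, so pOH = 1.16 and pH = 14.00 - 1.16 = 12.84.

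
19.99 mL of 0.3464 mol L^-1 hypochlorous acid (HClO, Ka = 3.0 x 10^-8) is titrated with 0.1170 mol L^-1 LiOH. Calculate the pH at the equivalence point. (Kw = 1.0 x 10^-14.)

n(HClO) = 0.3464 x 0.01999 = 0.006925 mol; V(LiOH) at equivalence = 0.006925/0.1170 = 0.05918 L.
At equivalence all the acid is converted to ClO-; total volume = 0.01999 + 0.05918 = 0.07917 L, so [ClO-] = 0.006925/0.07917 = 0.08746 M.
Kb = Kw/Ka = 1.0e-14 / 3.0 x 10^-8 = 3.33e-7.
[OH^-] = sqrt(Kb x [ClO-]) = sqrt(3.33e-7 x 0.08746) = 0.000171 M.
pOH = 3.77, so pH = 14.00 - 3.77 = 10.23.

10.23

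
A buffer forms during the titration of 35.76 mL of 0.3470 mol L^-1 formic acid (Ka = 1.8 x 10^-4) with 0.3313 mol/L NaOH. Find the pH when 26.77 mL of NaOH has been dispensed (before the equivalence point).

4.14

Initial n(HCOOH) = 0.3470 x 0.03576 = 0.01241 mol.
n(NaOH) added = 0.3313 x 0.02677 = 0.008869 mol, converting that many moles of HCOOH to HCOO-.
Remaining n(HCOOH) = 0.003540 mol; n(HCOO-) = 0.008869 mol.
By Henderson-Hasselbalch, pH = pKa + log([A^-]/[HA]) = 3.74 + log(0.008869/0.003540) = 3.74 + (+0.40) = 4.14.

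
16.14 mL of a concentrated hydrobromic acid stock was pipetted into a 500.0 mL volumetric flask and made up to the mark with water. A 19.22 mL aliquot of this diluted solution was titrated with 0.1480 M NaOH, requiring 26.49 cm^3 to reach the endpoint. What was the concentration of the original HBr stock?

n(NaOH) = 0.1480 x 0.02649 = 0.003921 mol.
n(HBr) in the aliquot = 0.003921 mol.
[diluted HBr] = 0.003921 / 0.01922 = 0.2040 M.
Dilution factor = 500.0/16.14 = 30.98, so [stock] = 0.2040 x 30.98 = 6.32 M.

6.32 M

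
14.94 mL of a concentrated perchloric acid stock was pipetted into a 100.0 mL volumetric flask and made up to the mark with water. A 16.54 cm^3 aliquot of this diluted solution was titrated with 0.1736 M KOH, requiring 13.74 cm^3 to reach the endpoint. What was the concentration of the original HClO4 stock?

0.965 M

n(KOH) = 0.1736 x 0.01374 = 0.002385 mol.
n(HClO4) in the aliquot = 0.002385 mol.
[diluted HClO4] = 0.002385 / 0.01654 = 0.1442 M.
Dilution factor = 100.0/14.94 = 6.693, so [stock] = 0.1442 x 6.693 = 0.965 M.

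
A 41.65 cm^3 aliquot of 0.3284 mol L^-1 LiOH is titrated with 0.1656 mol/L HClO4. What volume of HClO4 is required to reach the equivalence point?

n(LiOH) = 0.3284 mol/L x 0.04165 L = 0.01368 mol.
At equivalence n(HClO4) = n(LiOH) = 0.01368 mol.
V(HClO4) = 0.01368 / 0.1656 = 0.08260 L = 82.6 mL.

82.6 mL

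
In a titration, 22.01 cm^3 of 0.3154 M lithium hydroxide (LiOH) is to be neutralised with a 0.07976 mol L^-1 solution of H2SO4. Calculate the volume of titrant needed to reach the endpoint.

n(LiOH) = 0.3154 mol/L x 0.02201 L = 0.006942 mol.
The neutralisation is 2 LiOH : 1 H2SO4, so n(H2SO4) = 0.006942 x 1/2 = 0.003471 mol.
V(H2SO4) = 0.003471 / 0.07976 = 0.04352 L = 43.5 mL.

43.5 mL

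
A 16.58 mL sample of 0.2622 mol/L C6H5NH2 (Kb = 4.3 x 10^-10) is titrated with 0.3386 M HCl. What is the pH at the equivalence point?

2.73

n(C6H5NH2) = 0.2622 x 0.01658 = 0.004347 mol; V(HCl) at equivalence = 0.004347/0.3386 = 0.01284 L.
At equivalence the base is fully converted to C6H5NH3+; total volume = 0.02942 L, so [C6H5NH3+] = 0.004347/0.02942 = 0.1478 M.
Ka(C6H5NH3+) = Kw/Kb = 1.0e-14 / 4.3 x 10^-10 = 2.33e-5.
[H^+] = sqrt(Ka x [C6H5NH3+]) = sqrt(2.33e-5 x 0.1478) = 0.00185 M.
pH = -log(0.00185) = 2.73.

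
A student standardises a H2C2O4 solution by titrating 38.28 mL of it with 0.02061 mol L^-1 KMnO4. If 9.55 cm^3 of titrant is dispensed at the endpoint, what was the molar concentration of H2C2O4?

n(KMnO4) = 0.02061 x 0.009550 = 0.0001968 mol.
From the balanced equation, 2 mol KMnO4 reacts with 5 mol H2C2O4, so n(H2C2O4) = 0.0001968 x 5/2 = 0.0004921 mol.
[H2C2O4] = 0.0004921 / 0.03828 L = 0.0129 M.

0.0129 M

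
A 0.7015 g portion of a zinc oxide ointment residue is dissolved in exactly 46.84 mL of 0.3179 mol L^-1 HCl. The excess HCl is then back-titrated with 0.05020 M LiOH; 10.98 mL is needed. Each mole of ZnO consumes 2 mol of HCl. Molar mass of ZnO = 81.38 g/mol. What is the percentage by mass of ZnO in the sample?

Total n(HCl) added = 0.3179 x 0.04684 = 0.01489 mol.
n(LiOH) used = 0.05020 x 0.01098 = 0.0005512 mol, which equals the excess n(HCl).
So n(HCl) consumed by the sample = 0.01489 - 0.0005512 = 0.01434 mol.
n(ZnO) = 0.01434 / 2 = 0.007170 mol.
mass ZnO = 0.007170 x 81.38 = 0.5835 g, so %ZnO = 0.5835/0.7015 x 100 = 83.2%.

83.2%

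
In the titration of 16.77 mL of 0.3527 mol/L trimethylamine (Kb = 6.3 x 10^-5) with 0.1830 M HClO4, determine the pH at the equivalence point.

n((CH3)3N) = 0.3527 x 0.01677 = 0.005915 mol; V(HClO4) at equivalence = 0.005915/0.1830 = 0.03232 L.
At equivalence the base is fully converted to (CH3)3NH+; total volume = 0.04909 L, so [(CH3)3NH+] = 0.005915/0.04909 = 0.1205 M.
Ka((CH3)3NH+) = Kw/Kb = 1.0e-14 / 6.3 x 10^-5 = 1.59e-10.
[H^+] = sqrt(Ka x [(CH3)3NH+]) = sqrt(1.59e-10 x 0.1205) = 4.37e-6 M.
pH = -log(4.37e-6) = 5.36.

5.36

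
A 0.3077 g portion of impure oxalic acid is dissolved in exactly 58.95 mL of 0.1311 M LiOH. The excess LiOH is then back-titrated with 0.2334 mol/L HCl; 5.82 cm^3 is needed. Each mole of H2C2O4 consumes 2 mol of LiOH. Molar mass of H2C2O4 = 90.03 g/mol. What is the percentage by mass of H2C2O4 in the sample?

93.2%

Total n(LiOH) added = 0.1311 x 0.05895 = 0.007728 mol.
n(HCl) used = 0.2334 x 0.005820 = 0.001358 mol, which equals the excess n(LiOH).
So n(LiOH) consumed by the sample = 0.007728 - 0.001358 = 0.006370 mol.
n(H2C2O4) = 0.006370 / 2 = 0.003185 mol.
mass H2C2O4 = 0.003185 x 90.03 = 0.2867 g, so %H2C2O4 = 0.2867/0.3077 x 100 = 93.2%.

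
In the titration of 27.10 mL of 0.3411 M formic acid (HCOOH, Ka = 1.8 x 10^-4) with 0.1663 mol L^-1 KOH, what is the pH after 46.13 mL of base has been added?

4.43

Initial n(HCOOH) = 0.3411 x 0.02710 = 0.009244 mol.
n(KOH) added = 0.1663 x 0.04613 = 0.007671 mol, converting that many moles of HCOOH to HCOO-.
Remaining n(HCOOH) = 0.001572 mol; n(HCOO-) = 0.007671 mol.
By Henderson-Hasselbalch, pH = pKa + log([A^-]/[HA]) = 3.74 + log(0.007671/0.001572) = 3.74 + (+0.69) = 4.43.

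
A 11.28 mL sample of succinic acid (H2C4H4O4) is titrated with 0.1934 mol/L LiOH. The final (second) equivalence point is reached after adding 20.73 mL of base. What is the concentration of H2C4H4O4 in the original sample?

n(LiOH) = 0.1934 x 0.02073 = 0.004009 mol.
At the final (second) equivalence point, 2 mol OH^- react per mol H2C4H4O4, so n(H2C4H4O4) = 0.004009 / 2 = 0.002005 mol.
[H2C4H4O4] = 0.002005 / 0.01128 L = 0.178 M.

0.178 M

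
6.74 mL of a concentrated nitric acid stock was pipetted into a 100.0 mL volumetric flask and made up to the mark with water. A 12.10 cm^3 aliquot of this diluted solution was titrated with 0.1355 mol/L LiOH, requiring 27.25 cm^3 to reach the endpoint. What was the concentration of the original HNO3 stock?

4.53 M

n(LiOH) = 0.1355 x 0.02725 = 0.003692 mol.
n(HNO3) in the aliquot = 0.003692 mol.
[diluted HNO3] = 0.003692 / 0.01210 = 0.3052 M.
Dilution factor = 100.0/6.740 = 14.84, so [stock] = 0.3052 x 14.84 = 4.53 M.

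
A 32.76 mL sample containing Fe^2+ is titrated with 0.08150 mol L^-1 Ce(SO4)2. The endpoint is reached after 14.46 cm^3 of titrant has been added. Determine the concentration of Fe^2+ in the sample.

0.0360 M

n(Ce(SO4)2) = 0.08150 x 0.01446 = 0.001178 mol.
From the balanced equation, 1 mol Ce(SO4)2 reacts with 1 mol Fe^2+, so n(Fe^2+) = 0.001178 x 1/1 = 0.001178 mol.
[Fe^2+] = 0.001178 / 0.03276 L = 0.0360 M.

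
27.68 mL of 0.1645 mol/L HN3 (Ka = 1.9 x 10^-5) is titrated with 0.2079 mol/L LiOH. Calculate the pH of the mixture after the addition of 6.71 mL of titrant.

4.37

Initial n(HN3) = 0.1645 x 0.02768 = 0.004553 mol.
n(LiOH) added = 0.2079 x 0.006710 = 0.001395 mol, converting that many moles of HN3 to N3-.
Remaining n(HN3) = 0.003158 mol; n(N3-) = 0.001395 mol.
By Henderson-Hasselbalch, pH = pKa + log([A^-]/[HA]) = 4.72 + log(0.001395/0.003158) = 4.72 + (-0.35) = 4.37.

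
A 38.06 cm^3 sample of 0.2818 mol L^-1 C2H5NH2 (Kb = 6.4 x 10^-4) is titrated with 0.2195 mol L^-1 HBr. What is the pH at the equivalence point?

5.86

n(C2H5NH2) = 0.2818 x 0.03806 = 0.01073 mol; V(HBr) at equivalence = 0.01073/0.2195 = 0.04886 L.
At equivalence the base is fully converted to C2H5NH3+; total volume = 0.08692 L, so [C2H5NH3+] = 0.01073/0.08692 = 0.1234 M.
Ka(C2H5NH3+) = Kw/Kb = 1.0e-14 / 6.4 x 10^-4 = 1.56e-11.
[H^+] = sqrt(Ka x [C2H5NH3+]) = sqrt(1.56e-11 x 0.1234) = 1.39e-6 M.
pH = -log(1.39e-6) = 5.86.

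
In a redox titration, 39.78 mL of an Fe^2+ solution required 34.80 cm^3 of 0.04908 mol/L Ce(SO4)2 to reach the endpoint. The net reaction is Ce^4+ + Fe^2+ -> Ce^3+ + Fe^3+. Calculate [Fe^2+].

n(Ce(SO4)2) = 0.04908 x 0.03480 = 0.001708 mol.
From the balanced equation, 1 mol Ce(SO4)2 reacts with 1 mol Fe^2+, so n(Fe^2+) = 0.001708 x 1/1 = 0.001708 mol.
[Fe^2+] = 0.001708 / 0.03978 L = 0.0429 M.

0.0429 M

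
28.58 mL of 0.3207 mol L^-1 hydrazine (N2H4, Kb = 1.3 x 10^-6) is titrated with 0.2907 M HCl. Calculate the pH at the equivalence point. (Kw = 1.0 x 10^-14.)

4.47

n(N2H4) = 0.3207 x 0.02858 = 0.009166 mol; V(HCl) at equivalence = 0.009166/0.2907 = 0.03153 L.
At equivalence the base is fully converted to N2H5+; total volume = 0.06011 L, so [N2H5+] = 0.009166/0.06011 = 0.1525 M.
Ka(N2H5+) = Kw/Kb = 1.0e-14 / 1.3 x 10^-6 = 7.69e-9.
[H^+] = sqrt(Ka x [N2H5+]) = sqrt(7.69e-9 x 0.1525) = 3.42e-5 M.
pH = -log(3.42e-5) = 4.47.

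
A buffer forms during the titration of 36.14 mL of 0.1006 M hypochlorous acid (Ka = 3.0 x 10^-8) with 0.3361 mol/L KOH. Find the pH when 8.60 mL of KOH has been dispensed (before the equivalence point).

Initial n(HClO) = 0.1006 x 0.03614 = 0.003636 mol.
n(KOH) added = 0.3361 x 0.008600 = 0.002890 mol, converting that many moles of HClO to ClO-.
Remaining n(HClO) = 0.0007452 mol; n(ClO-) = 0.002890 mol.
By Henderson-Hasselbalch, pH = pKa + log([A^-]/[HA]) = 7.52 + log(0.002890/0.0007452) = 7.52 + (+0.59) = 8.11.

8.11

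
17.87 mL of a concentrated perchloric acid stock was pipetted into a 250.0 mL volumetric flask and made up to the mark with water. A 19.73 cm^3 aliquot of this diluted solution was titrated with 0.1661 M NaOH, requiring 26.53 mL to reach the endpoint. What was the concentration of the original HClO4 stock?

n(NaOH) = 0.1661 x 0.02653 = 0.004407 mol.
n(HClO4) in the aliquot = 0.004407 mol.
[diluted HClO4] = 0.004407 / 0.01973 = 0.2233 M.
Dilution factor = 250.0/17.87 = 13.99, so [stock] = 0.2233 x 13.99 = 3.12 M.

3.12 M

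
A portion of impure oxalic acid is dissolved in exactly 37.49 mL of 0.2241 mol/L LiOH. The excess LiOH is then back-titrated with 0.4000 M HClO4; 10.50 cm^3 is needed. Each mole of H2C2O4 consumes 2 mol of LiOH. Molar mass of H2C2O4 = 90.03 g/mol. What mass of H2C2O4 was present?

Total n(LiOH) added = 0.2241 x 0.03749 = 0.008402 mol.
n(HClO4) used = 0.4000 x 0.01050 = 0.004200 mol, which equals the excess n(LiOH).
So n(LiOH) consumed by the sample = 0.008402 - 0.004200 = 0.004202 mol.
n(H2C2O4) = 0.004202 / 2 = 0.002101 mol.
mass = 0.002101 mol x 90.03 g/mol = 0.189 g.

0.189 g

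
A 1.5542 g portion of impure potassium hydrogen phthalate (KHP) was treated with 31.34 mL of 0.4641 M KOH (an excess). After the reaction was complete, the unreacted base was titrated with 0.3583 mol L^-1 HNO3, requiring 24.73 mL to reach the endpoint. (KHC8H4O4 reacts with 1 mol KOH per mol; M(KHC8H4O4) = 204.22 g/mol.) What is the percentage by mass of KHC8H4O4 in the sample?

Total n(KOH) added = 0.4641 x 0.03134 = 0.01454 mol.
n(HNO3) used = 0.3583 x 0.02473 = 0.008861 mol, which equals the excess n(KOH).
So n(KOH) consumed by the sample = 0.01454 - 0.008861 = 0.005684 mol.
n(KHC8H4O4) = 0.005684 / 1 = 0.005684 mol.
mass KHC8H4O4 = 0.005684 x 204.22 = 1.161 g, so %KHC8H4O4 = 1.161/1.5542 x 100 = 74.7%.

74.7%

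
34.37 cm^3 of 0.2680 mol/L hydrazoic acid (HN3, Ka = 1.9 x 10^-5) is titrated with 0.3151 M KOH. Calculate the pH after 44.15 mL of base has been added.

12.78

n(acid) = 0.2680 x 0.03437 = 0.009211 mol; n(KOH) added = 0.3151 x 0.04415 = 0.01391 mol.
Base is in excess by 0.01391 - 0.009211 = 0.004701 mol in a total volume of 0.07852 L.
[OH^-] = 0.004701/0.07852 = 0.05986 M, so pOH = 1.22 and pH = 14.00 - 1.22 = 12.78.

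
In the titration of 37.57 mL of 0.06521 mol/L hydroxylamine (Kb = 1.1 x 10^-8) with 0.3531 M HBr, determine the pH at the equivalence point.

n(NH2OH) = 0.06521 x 0.03757 = 0.002450 mol; V(HBr) at equivalence = 0.002450/0.3531 = 0.006938 L.
At equivalence the base is fully converted to NH3OH+; total volume = 0.04451 L, so [NH3OH+] = 0.002450/0.04451 = 0.05504 M.
Ka(NH3OH+) = Kw/Kb = 1.0e-14 / 1.1 x 10^-8 = 9.09e-7.
[H^+] = sqrt(Ka x [NH3OH+]) = sqrt(9.09e-7 x 0.05504) = 0.000224 M.
pH = -log(0.000224) = 3.65.

3.65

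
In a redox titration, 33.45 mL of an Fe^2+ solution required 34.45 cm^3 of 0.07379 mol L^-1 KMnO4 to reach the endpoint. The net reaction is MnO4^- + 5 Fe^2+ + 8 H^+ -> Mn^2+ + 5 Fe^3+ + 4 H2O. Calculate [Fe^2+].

n(KMnO4) = 0.07379 x 0.03445 = 0.002542 mol.
From the balanced equation, 1 mol KMnO4 reacts with 5 mol Fe^2+, so n(Fe^2+) = 0.002542 x 5/1 = 0.01271 mol.
[Fe^2+] = 0.01271 / 0.03345 L = 0.380 M.

0.380 M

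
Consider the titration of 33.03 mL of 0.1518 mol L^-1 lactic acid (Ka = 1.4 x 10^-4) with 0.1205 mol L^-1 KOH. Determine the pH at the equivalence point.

n(HC3H5O3) = 0.1518 x 0.03303 = 0.005014 mol; V(KOH) at equivalence = 0.005014/0.1205 = 0.04161 L.
At equivalence all the acid is converted to C3H5O3-; total volume = 0.03303 + 0.04161 = 0.07464 L, so [C3H5O3-] = 0.005014/0.07464 = 0.06718 M.
Kb = Kw/Ka = 1.0e-14 / 1.4 x 10^-4 = 7.14e-11.
[OH^-] = sqrt(Kb x [C3H5O3-]) = sqrt(7.14e-11 x 0.06718) = 2.19e-6 M.
pOH = 5.66, so pH = 14.00 - 5.66 = 8.34.

8.34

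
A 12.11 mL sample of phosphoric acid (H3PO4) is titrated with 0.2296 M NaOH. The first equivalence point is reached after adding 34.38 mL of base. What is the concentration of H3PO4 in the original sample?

n(NaOH) = 0.2296 x 0.03438 = 0.007894 mol.
At the first equivalence point, 1 mol OH^- react per mol H3PO4, so n(H3PO4) = 0.007894 / 1 = 0.007894 mol.
[H3PO4] = 0.007894 / 0.01211 L = 0.652 M.

0.652 M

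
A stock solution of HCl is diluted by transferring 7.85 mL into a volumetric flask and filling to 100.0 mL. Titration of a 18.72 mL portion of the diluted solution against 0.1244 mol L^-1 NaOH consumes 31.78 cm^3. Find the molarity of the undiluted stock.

2.69 M

n(NaOH) = 0.1244 x 0.03178 = 0.003953 mol.
n(HCl) in the aliquot = 0.003953 mol.
[diluted HCl] = 0.003953 / 0.01872 = 0.2112 M.
Dilution factor = 100.0/7.850 = 12.74, so [stock] = 0.2112 x 12.74 = 2.69 M.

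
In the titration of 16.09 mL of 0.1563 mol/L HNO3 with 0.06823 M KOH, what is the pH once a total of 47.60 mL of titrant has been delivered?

n(acid) = 0.1563 x 0.01609 = 0.002515 mol; n(KOH) added = 0.06823 x 0.04760 = 0.003248 mol.
Base is in excess by 0.003248 - 0.002515 = 0.0007329 mol in a total volume of 0.06369 L.
[OH^-] = 0.0007329/0.06369 = 0.01151 M, so pOH = 1.94 and pH = 14.00 - 1.94 = 12.06.

12.06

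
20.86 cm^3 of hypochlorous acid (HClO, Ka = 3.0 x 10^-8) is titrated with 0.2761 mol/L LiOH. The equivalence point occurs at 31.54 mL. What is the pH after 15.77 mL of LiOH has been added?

15.77 mL is exactly half the equivalence volume (31.54/2), i.e. the half-equivalence point.
There, n(HA) = n(A^-), so pH = pKa = -log(3.0 x 10^-8) = 7.52.

7.52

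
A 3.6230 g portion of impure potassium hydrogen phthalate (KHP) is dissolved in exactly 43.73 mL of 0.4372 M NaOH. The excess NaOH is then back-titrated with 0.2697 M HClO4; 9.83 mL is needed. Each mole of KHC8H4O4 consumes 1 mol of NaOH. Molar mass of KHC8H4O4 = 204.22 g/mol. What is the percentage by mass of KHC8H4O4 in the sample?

92.8%

Total n(NaOH) added = 0.4372 x 0.04373 = 0.01912 mol.
n(HClO4) used = 0.2697 x 0.009830 = 0.002651 mol, which equals the excess n(NaOH).
So n(NaOH) consumed by the sample = 0.01912 - 0.002651 = 0.01647 mol.
n(KHC8H4O4) = 0.01647 / 1 = 0.01647 mol.
mass KHC8H4O4 = 0.01647 x 204.22 = 3.363 g, so %KHC8H4O4 = 3.363/3.6230 x 100 = 92.8%.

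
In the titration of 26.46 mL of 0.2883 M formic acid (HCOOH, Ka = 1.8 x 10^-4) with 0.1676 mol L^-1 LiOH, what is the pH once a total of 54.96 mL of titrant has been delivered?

n(acid) = 0.2883 x 0.02646 = 0.007628 mol; n(LiOH) added = 0.1676 x 0.05496 = 0.009211 mol.
Base is in excess by 0.009211 - 0.007628 = 0.001583 mol in a total volume of 0.08142 L.
[OH^-] = 0.001583/0.08142 = 0.01944 M, so pOH = 1.71 and pH = 14.00 - 1.71 = 12.29.

12.29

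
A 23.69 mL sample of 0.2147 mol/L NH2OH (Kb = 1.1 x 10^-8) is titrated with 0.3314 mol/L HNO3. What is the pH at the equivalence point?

n(NH2OH) = 0.2147 x 0.02369 = 0.005086 mol; V(HNO3) at equivalence = 0.005086/0.3314 = 0.01535 L.
At equivalence the base is fully converted to NH3OH+; total volume = 0.03904 L, so [NH3OH+] = 0.005086/0.03904 = 0.1303 M.
Ka(NH3OH+) = Kw/Kb = 1.0e-14 / 1.1 x 10^-8 = 9.09e-7.
[H^+] = sqrt(Ka x [NH3OH+]) = sqrt(9.09e-7 x 0.1303) = 0.000344 M.
pH = -log(0.000344) = 3.46.

3.46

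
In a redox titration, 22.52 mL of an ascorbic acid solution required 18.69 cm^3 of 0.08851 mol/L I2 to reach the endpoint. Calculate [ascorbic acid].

0.0735 M

n(I2) = 0.08851 x 0.01869 = 0.001654 mol.
From the balanced equation, 1 mol I2 reacts with 1 mol ascorbic acid, so n(ascorbic acid) = 0.001654 x 1/1 = 0.001654 mol.
[ascorbic acid] = 0.001654 / 0.02252 L = 0.0735 M.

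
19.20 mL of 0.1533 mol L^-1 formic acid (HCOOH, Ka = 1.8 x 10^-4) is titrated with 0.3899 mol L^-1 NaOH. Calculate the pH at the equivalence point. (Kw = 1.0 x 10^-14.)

8.39

n(HCOOH) = 0.1533 x 0.01920 = 0.002943 mol; V(NaOH) at equivalence = 0.002943/0.3899 = 0.007549 L.
At equivalence all the acid is converted to HCOO-; total volume = 0.01920 + 0.007549 = 0.02675 L, so [HCOO-] = 0.002943/0.02675 = 0.1100 M.
Kb = Kw/Ka = 1.0e-14 / 1.8 x 10^-4 = 5.56e-11.
[OH^-] = sqrt(Kb x [HCOO-]) = sqrt(5.56e-11 x 0.1100) = 2.47e-6 M.
pOH = 5.61, so pH = 14.00 - 5.61 = 8.39.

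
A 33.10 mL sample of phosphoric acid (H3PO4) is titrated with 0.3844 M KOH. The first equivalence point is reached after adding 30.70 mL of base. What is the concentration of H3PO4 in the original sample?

n(KOH) = 0.3844 x 0.03070 = 0.01180 mol.
At the first equivalence point, 1 mol OH^- react per mol H3PO4, so n(H3PO4) = 0.01180 / 1 = 0.01180 mol.
[H3PO4] = 0.01180 / 0.03310 L = 0.357 M.

0.357 M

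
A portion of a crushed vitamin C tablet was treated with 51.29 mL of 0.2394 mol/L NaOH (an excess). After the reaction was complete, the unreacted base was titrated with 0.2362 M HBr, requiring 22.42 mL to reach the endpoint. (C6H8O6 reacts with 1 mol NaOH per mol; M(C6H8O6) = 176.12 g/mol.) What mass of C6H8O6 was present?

1.23 g

Total n(NaOH) added = 0.2394 x 0.05129 = 0.01228 mol.
n(HBr) used = 0.2362 x 0.02242 = 0.005296 mol, which equals the excess n(NaOH).
So n(NaOH) consumed by the sample = 0.01228 - 0.005296 = 0.006983 mol.
n(C6H8O6) = 0.006983 / 1 = 0.006983 mol.
mass = 0.006983 mol x 176.12 g/mol = 1.23 g.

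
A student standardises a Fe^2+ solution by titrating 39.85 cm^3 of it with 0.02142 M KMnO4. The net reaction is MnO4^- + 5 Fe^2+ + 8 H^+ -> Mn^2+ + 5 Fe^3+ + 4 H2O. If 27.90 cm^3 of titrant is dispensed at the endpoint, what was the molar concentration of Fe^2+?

n(KMnO4) = 0.02142 x 0.02790 = 0.0005976 mol.
From the balanced equation, 1 mol KMnO4 reacts with 5 mol Fe^2+, so n(Fe^2+) = 0.0005976 x 5/1 = 0.002988 mol.
[Fe^2+] = 0.002988 / 0.03985 L = 0.0750 M.

0.0750 M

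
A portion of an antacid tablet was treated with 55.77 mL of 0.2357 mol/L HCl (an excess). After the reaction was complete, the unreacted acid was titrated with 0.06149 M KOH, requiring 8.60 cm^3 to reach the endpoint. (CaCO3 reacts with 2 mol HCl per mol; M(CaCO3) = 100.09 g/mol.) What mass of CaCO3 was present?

0.631 g

Total n(HCl) added = 0.2357 x 0.05577 = 0.01314 mol.
n(KOH) used = 0.06149 x 0.008600 = 0.0005288 mol, which equals the excess n(HCl).
So n(HCl) consumed by the sample = 0.01314 - 0.0005288 = 0.01262 mol.
n(CaCO3) = 0.01262 / 2 = 0.006308 mol.
mass = 0.006308 mol x 100.09 g/mol = 0.631 g.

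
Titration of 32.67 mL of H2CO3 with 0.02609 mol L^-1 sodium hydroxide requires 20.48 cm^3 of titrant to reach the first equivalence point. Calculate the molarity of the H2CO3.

0.0164 M

n(NaOH) = 0.02609 x 0.02048 = 0.0005343 mol.
At the first equivalence point, 1 mol OH^- react per mol H2CO3, so n(H2CO3) = 0.0005343 / 1 = 0.0005343 mol.
[H2CO3] = 0.0005343 / 0.03267 L = 0.0164 M.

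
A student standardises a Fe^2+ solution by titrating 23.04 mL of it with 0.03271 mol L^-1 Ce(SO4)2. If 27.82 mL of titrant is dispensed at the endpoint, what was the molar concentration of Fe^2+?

0.0395 M

n(Ce(SO4)2) = 0.03271 x 0.02782 = 0.0009100 mol.
From the balanced equation, 1 mol Ce(SO4)2 reacts with 1 mol Fe^2+, so n(Fe^2+) = 0.0009100 x 1/1 = 0.0009100 mol.
[Fe^2+] = 0.0009100 / 0.02304 L = 0.0395 M.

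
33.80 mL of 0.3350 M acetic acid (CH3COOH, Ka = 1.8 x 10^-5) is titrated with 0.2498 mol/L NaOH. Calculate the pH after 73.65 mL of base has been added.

n(acid) = 0.3350 x 0.03380 = 0.01132 mol; n(NaOH) added = 0.2498 x 0.07365 = 0.01840 mol.
Base is in excess by 0.01840 - 0.01132 = 0.007075 mol in a total volume of 0.1075 L.
[OH^-] = 0.007075/0.1075 = 0.06584 M, so pOH = 1.18 and pH = 14.00 - 1.18 = 12.82.

12.82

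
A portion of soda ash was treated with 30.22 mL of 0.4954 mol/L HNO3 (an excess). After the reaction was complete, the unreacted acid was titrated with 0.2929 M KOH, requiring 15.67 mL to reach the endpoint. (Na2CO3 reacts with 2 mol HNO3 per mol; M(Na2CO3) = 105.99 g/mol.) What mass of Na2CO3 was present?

Total n(HNO3) added = 0.4954 x 0.03022 = 0.01497 mol.
n(KOH) used = 0.2929 x 0.01567 = 0.004590 mol, which equals the excess n(HNO3).
So n(HNO3) consumed by the sample = 0.01497 - 0.004590 = 0.01038 mol.
n(Na2CO3) = 0.01038 / 2 = 0.005191 mol.
mass = 0.005191 mol x 105.99 g/mol = 0.550 g.

0.550 g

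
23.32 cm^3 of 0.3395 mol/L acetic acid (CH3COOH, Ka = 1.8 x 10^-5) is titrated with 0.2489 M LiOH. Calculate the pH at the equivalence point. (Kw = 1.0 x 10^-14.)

8.95

n(CH3COOH) = 0.3395 x 0.02332 = 0.007917 mol; V(LiOH) at equivalence = 0.007917/0.2489 = 0.03181 L.
At equivalence all the acid is converted to CH3COO-; total volume = 0.02332 + 0.03181 = 0.05513 L, so [CH3COO-] = 0.007917/0.05513 = 0.1436 M.
Kb = Kw/Ka = 1.0e-14 / 1.8 x 10^-5 = 5.56e-10.
[OH^-] = sqrt(Kb x [CH3COO-]) = sqrt(5.56e-10 x 0.1436) = 8.93e-6 M.
pOH = 5.05, so pH = 14.00 - 5.05 = 8.95.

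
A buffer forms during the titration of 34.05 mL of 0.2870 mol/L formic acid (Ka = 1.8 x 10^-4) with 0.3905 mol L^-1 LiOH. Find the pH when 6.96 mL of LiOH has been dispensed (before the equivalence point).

Initial n(HCOOH) = 0.2870 x 0.03405 = 0.009772 mol.
n(LiOH) added = 0.3905 x 0.006960 = 0.002718 mol, converting that many moles of HCOOH to HCOO-.
Remaining n(HCOOH) = 0.007054 mol; n(HCOO-) = 0.002718 mol.
By Henderson-Hasselbalch, pH = pKa + log([A^-]/[HA]) = 3.74 + log(0.002718/0.007054) = 3.74 + (-0.41) = 3.33.

3.33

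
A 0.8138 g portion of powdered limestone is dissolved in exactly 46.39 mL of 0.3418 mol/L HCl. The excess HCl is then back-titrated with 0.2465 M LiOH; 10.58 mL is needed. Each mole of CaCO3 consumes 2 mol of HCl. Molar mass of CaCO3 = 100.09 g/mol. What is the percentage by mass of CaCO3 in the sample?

Total n(HCl) added = 0.3418 x 0.04639 = 0.01586 mol.
n(LiOH) used = 0.2465 x 0.01058 = 0.002608 mol, which equals the excess n(HCl).
So n(HCl) consumed by the sample = 0.01586 - 0.002608 = 0.01325 mol.
n(CaCO3) = 0.01325 / 2 = 0.006624 mol.
mass CaCO3 = 0.006624 x 100.09 = 0.6630 g, so %CaCO3 = 0.6630/0.8138 x 100 = 81.5%.

81.5%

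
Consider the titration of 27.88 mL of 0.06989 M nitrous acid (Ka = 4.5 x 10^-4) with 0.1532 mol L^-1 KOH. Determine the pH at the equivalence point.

8.01

n(HNO2) = 0.06989 x 0.02788 = 0.001949 mol; V(KOH) at equivalence = 0.001949/0.1532 = 0.01272 L.
At equivalence all the acid is converted to NO2-; total volume = 0.02788 + 0.01272 = 0.04060 L, so [NO2-] = 0.001949/0.04060 = 0.04799 M.
Kb = Kw/Ka = 1.0e-14 / 4.5 x 10^-4 = 2.22e-11.
[OH^-] = sqrt(Kb x [NO2-]) = sqrt(2.22e-11 x 0.04799) = 1.03e-6 M.
pOH = 5.99, so pH = 14.00 - 5.99 = 8.01.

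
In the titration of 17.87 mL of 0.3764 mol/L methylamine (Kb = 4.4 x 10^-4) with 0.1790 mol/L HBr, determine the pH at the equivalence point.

5.78

n(CH3NH2) = 0.3764 x 0.01787 = 0.006726 mol; V(HBr) at equivalence = 0.006726/0.1790 = 0.03758 L.
At equivalence the base is fully converted to CH3NH3+; total volume = 0.05545 L, so [CH3NH3+] = 0.006726/0.05545 = 0.1213 M.
Ka(CH3NH3+) = Kw/Kb = 1.0e-14 / 4.4 x 10^-4 = 2.27e-11.
[H^+] = sqrt(Ka x [CH3NH3+]) = sqrt(2.27e-11 x 0.1213) = 1.66e-6 M.
pH = -log(1.66e-6) = 5.78.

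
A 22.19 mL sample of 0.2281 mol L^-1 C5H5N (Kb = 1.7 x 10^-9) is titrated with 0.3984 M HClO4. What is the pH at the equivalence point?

3.03

n(C5H5N) = 0.2281 x 0.02219 = 0.005062 mol; V(HClO4) at equivalence = 0.005062/0.3984 = 0.01270 L.
At equivalence the base is fully converted to C5H5NH+; total volume = 0.03489 L, so [C5H5NH+] = 0.005062/0.03489 = 0.1451 M.
Ka(C5H5NH+) = Kw/Kb = 1.0e-14 / 1.7 x 10^-9 = 5.88e-6.
[H^+] = sqrt(Ka x [C5H5NH+]) = sqrt(5.88e-6 x 0.1451) = 0.000924 M.
pH = -log(0.000924) = 3.03.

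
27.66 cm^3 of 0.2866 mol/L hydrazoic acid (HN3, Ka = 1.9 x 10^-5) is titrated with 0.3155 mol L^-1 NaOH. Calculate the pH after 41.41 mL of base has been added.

n(acid) = 0.2866 x 0.02766 = 0.007927 mol; n(NaOH) added = 0.3155 x 0.04141 = 0.01306 mol.
Base is in excess by 0.01306 - 0.007927 = 0.005137 mol in a total volume of 0.06907 L.
[OH^-] = 0.005137/0.06907 = 0.07438 M, so pOH = 1.13 and pH = 14.00 - 1.13 = 12.87.

12.87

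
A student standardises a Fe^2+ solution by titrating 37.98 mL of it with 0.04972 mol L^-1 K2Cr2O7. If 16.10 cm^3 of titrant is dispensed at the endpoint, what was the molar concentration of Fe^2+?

0.126 M

n(K2Cr2O7) = 0.04972 x 0.01610 = 0.0008005 mol.
From the balanced equation, 1 mol K2Cr2O7 reacts with 6 mol Fe^2+, so n(Fe^2+) = 0.0008005 x 6/1 = 0.004803 mol.
[Fe^2+] = 0.004803 / 0.03798 L = 0.126 M.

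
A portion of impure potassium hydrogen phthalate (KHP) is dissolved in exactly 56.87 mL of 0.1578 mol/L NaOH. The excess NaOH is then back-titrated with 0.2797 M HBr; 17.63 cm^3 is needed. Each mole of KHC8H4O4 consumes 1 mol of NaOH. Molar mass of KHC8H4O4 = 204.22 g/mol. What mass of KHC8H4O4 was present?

Total n(NaOH) added = 0.1578 x 0.05687 = 0.008974 mol.
n(HBr) used = 0.2797 x 0.01763 = 0.004931 mol, which equals the excess n(NaOH).
So n(NaOH) consumed by the sample = 0.008974 - 0.004931 = 0.004043 mol.
n(KHC8H4O4) = 0.004043 / 1 = 0.004043 mol.
mass = 0.004043 mol x 204.22 g/mol = 0.826 g.

0.826 g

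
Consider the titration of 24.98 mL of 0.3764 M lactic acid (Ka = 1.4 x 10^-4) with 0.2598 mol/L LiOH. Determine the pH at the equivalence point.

n(HC3H5O3) = 0.3764 x 0.02498 = 0.009402 mol; V(LiOH) at equivalence = 0.009402/0.2598 = 0.03619 L.
At equivalence all the acid is converted to C3H5O3-; total volume = 0.02498 + 0.03619 = 0.06117 L, so [C3H5O3-] = 0.009402/0.06117 = 0.1537 M.
Kb = Kw/Ka = 1.0e-14 / 1.4 x 10^-4 = 7.14e-11.
[OH^-] = sqrt(Kb x [C3H5O3-]) = sqrt(7.14e-11 x 0.1537) = 3.31e-6 M.
pOH = 5.48, so pH = 14.00 - 5.48 = 8.52.

8.52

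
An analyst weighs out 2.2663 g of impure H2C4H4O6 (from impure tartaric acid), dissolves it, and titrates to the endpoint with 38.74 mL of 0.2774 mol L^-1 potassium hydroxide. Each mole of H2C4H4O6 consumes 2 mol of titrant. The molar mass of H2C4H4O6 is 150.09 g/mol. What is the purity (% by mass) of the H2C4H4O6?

35.6%

n(KOH) = 0.2774 x 0.03874 = 0.01075 mol.
n(H2C4H4O6) = 0.01075 / 2 = 0.005373 mol.
mass of H2C4H4O6 = 0.005373 x 150.09 = 0.8065 g.
% purity = 0.8065 / 2.2663 x 100 = 35.6%.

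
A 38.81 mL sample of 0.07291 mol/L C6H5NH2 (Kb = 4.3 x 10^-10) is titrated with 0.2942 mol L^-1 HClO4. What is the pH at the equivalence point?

2.93

n(C6H5NH2) = 0.07291 x 0.03881 = 0.002830 mol; V(HClO4) at equivalence = 0.002830/0.2942 = 0.009618 L.
At equivalence the base is fully converted to C6H5NH3+; total volume = 0.04843 L, so [C6H5NH3+] = 0.002830/0.04843 = 0.05843 M.
Ka(C6H5NH3+) = Kw/Kb = 1.0e-14 / 4.3 x 10^-10 = 2.33e-5.
[H^+] = sqrt(Ka x [C6H5NH3+]) = sqrt(2.33e-5 x 0.05843) = 0.00117 M.
pH = -log(0.00117) = 2.93.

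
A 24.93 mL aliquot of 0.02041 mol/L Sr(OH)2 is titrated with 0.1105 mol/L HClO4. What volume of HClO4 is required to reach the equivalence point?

9.21 mL

n(Sr(OH)2) = 0.02041 mol/L x 0.02493 L = 0.0005088 mol.
The neutralisation is 1 Sr(OH)2 : 2 HClO4, so n(HClO4) = 0.0005088 x 2/1 = 0.001018 mol.
V(HClO4) = 0.001018 / 0.1105 = 0.009209 L = 9.21 mL.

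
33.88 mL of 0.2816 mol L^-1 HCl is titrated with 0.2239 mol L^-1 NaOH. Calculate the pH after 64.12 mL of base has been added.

n(acid) = 0.2816 x 0.03388 = 0.009541 mol; n(NaOH) added = 0.2239 x 0.06412 = 0.01436 mol.
Base is in excess by 0.01436 - 0.009541 = 0.004816 mol in a total volume of 0.09800 L.
[OH^-] = 0.004816/0.09800 = 0.04914 M, so pOH = 1.31 and pH = 14.00 - 1.31 = 12.69.

12.69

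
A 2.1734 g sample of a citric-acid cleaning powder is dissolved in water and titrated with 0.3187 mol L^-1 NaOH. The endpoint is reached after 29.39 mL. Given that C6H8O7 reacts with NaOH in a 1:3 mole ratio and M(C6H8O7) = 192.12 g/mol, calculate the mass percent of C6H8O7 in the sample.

n(NaOH) = 0.3187 x 0.02939 = 0.009367 mol.
n(C6H8O7) = 0.009367 / 3 = 0.003122 mol.
mass of C6H8O7 = 0.003122 x 192.12 = 0.5998 g.
% purity = 0.5998 / 2.1734 x 100 = 27.6%.

27.6%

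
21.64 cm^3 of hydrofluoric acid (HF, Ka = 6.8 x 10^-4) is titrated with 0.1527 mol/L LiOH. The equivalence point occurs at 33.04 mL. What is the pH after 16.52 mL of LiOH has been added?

3.17

16.52 mL is exactly half the equivalence volume (33.04/2), i.e. the half-equivalence point.
There, n(HA) = n(A^-), so pH = pKa = -log(6.8 x 10^-4) = 3.17.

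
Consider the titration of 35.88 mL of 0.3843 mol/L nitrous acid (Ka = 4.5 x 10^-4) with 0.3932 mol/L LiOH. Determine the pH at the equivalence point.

8.32

n(HNO2) = 0.3843 x 0.03588 = 0.01379 mol; V(LiOH) at equivalence = 0.01379/0.3932 = 0.03507 L.
At equivalence all the acid is converted to NO2-; total volume = 0.03588 + 0.03507 = 0.07095 L, so [NO2-] = 0.01379/0.07095 = 0.1943 M.
Kb = Kw/Ka = 1.0e-14 / 4.5 x 10^-4 = 2.22e-11.
[OH^-] = sqrt(Kb x [NO2-]) = sqrt(2.22e-11 x 0.1943) = 2.08e-6 M.
pOH = 5.68, so pH = 14.00 - 5.68 = 8.32.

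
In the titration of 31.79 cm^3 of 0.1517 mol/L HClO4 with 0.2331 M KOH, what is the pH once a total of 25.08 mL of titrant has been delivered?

n(acid) = 0.1517 x 0.03179 = 0.004823 mol; n(KOH) added = 0.2331 x 0.02508 = 0.005846 mol.
Base is in excess by 0.005846 - 0.004823 = 0.001024 mol in a total volume of 0.05687 L.
[OH^-] = 0.001024/0.05687 = 0.01800 M, so pOH = 1.74 and pH = 14.00 - 1.74 = 12.26.

12.26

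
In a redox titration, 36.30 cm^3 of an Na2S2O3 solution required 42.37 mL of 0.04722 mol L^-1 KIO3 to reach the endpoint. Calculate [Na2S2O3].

n(KIO3) = 0.04722 x 0.04237 = 0.002001 mol.
From the balanced equation, 1 mol KIO3 reacts with 6 mol Na2S2O3, so n(Na2S2O3) = 0.002001 x 6/1 = 0.01200 mol.
[Na2S2O3] = 0.01200 / 0.03630 L = 0.331 M.

0.331 M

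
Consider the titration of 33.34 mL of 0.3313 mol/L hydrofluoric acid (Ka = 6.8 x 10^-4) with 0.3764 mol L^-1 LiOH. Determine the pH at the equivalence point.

8.21

n(HF) = 0.3313 x 0.03334 = 0.01105 mol; V(LiOH) at equivalence = 0.01105/0.3764 = 0.02935 L.
At equivalence all the acid is converted to F-; total volume = 0.03334 + 0.02935 = 0.06269 L, so [F-] = 0.01105/0.06269 = 0.1762 M.
Kb = Kw/Ka = 1.0e-14 / 6.8 x 10^-4 = 1.47e-11.
[OH^-] = sqrt(Kb x [F-]) = sqrt(1.47e-11 x 0.1762) = 1.61e-6 M.
pOH = 5.79, so pH = 14.00 - 5.79 = 8.21.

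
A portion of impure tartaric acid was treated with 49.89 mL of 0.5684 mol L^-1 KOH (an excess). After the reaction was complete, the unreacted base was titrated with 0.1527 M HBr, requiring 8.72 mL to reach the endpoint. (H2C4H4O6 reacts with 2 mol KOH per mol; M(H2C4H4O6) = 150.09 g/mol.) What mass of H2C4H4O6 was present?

2.03 g

Total n(KOH) added = 0.5684 x 0.04989 = 0.02836 mol.
n(HBr) used = 0.1527 x 0.008720 = 0.001332 mol, which equals the excess n(KOH).
So n(KOH) consumed by the sample = 0.02836 - 0.001332 = 0.02703 mol.
n(H2C4H4O6) = 0.02703 / 2 = 0.01351 mol.
mass = 0.01351 mol x 150.09 g/mol = 2.03 g.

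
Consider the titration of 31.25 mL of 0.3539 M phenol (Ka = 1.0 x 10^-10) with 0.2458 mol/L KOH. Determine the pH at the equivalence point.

11.58

n(C6H5OH) = 0.3539 x 0.03125 = 0.01106 mol; V(KOH) at equivalence = 0.01106/0.2458 = 0.04499 L.
At equivalence all the acid is converted to C6H5O-; total volume = 0.03125 + 0.04499 = 0.07624 L, so [C6H5O-] = 0.01106/0.07624 = 0.1451 M.
Kb = Kw/Ka = 1.0e-14 / 1.0 x 10^-10 = 0.000100.
[OH^-] = sqrt(Kb x [C6H5O-]) = sqrt(0.000100 x 0.1451) = 0.00381 M.
pOH = 2.42, so pH = 14.00 - 2.42 = 11.58.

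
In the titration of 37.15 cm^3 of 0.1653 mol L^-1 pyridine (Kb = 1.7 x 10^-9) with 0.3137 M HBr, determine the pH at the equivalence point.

3.10

n(C5H5N) = 0.1653 x 0.03715 = 0.006141 mol; V(HBr) at equivalence = 0.006141/0.3137 = 0.01958 L.
At equivalence the base is fully converted to C5H5NH+; total volume = 0.05673 L, so [C5H5NH+] = 0.006141/0.05673 = 0.1083 M.
Ka(C5H5NH+) = Kw/Kb = 1.0e-14 / 1.7 x 10^-9 = 5.88e-6.
[H^+] = sqrt(Ka x [C5H5NH+]) = sqrt(5.88e-6 x 0.1083) = 0.000798 M.
pH = -log(0.000798) = 3.10.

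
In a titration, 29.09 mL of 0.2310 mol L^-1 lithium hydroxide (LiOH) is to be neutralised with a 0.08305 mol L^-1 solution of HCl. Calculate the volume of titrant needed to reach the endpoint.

80.9 mL

n(LiOH) = 0.2310 mol/L x 0.02909 L = 0.006720 mol.
At equivalence n(HCl) = n(LiOH) = 0.006720 mol.
V(HCl) = 0.006720 / 0.08305 = 0.08091 L = 80.9 mL.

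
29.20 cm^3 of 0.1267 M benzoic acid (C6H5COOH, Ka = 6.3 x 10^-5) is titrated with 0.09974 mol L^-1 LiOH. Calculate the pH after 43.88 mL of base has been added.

n(acid) = 0.1267 x 0.02920 = 0.003700 mol; n(LiOH) added = 0.09974 x 0.04388 = 0.004377 mol.
Base is in excess by 0.004377 - 0.003700 = 0.0006770 mol in a total volume of 0.07308 L.
[OH^-] = 0.0006770/0.07308 = 0.009263 M, so pOH = 2.03 and pH = 14.00 - 2.03 = 11.97.

11.97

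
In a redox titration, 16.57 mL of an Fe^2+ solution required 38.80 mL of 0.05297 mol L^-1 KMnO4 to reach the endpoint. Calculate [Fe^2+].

n(KMnO4) = 0.05297 x 0.03880 = 0.002055 mol.
From the balanced equation, 1 mol KMnO4 reacts with 5 mol Fe^2+, so n(Fe^2+) = 0.002055 x 5/1 = 0.01028 mol.
[Fe^2+] = 0.01028 / 0.01657 L = 0.620 M.

0.620 M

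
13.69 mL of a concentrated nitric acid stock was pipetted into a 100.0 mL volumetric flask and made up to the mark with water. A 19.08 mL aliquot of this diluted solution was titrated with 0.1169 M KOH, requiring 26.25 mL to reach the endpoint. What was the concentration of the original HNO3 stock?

1.17 M

n(KOH) = 0.1169 x 0.02625 = 0.003069 mol.
n(HNO3) in the aliquot = 0.003069 mol.
[diluted HNO3] = 0.003069 / 0.01908 = 0.1608 M.
Dilution factor = 100.0/13.69 = 7.305, so [stock] = 0.1608 x 7.305 = 1.17 M.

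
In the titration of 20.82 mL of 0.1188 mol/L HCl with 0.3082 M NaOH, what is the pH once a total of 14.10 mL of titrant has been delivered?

n(acid) = 0.1188 x 0.02082 = 0.002473 mol; n(NaOH) added = 0.3082 x 0.01410 = 0.004346 mol.
Base is in excess by 0.004346 - 0.002473 = 0.001872 mol in a total volume of 0.03492 L.
[OH^-] = 0.001872/0.03492 = 0.05361 M, so pOH = 1.27 and pH = 14.00 - 1.27 = 12.73.

12.73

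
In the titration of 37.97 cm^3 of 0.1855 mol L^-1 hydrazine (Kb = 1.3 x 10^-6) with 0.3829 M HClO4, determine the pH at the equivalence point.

4.51

n(N2H4) = 0.1855 x 0.03797 = 0.007043 mol; V(HClO4) at equivalence = 0.007043/0.3829 = 0.01839 L.
At equivalence the base is fully converted to N2H5+; total volume = 0.05636 L, so [N2H5+] = 0.007043/0.05636 = 0.1250 M.
Ka(N2H5+) = Kw/Kb = 1.0e-14 / 1.3 x 10^-6 = 7.69e-9.
[H^+] = sqrt(Ka x [N2H5+]) = sqrt(7.69e-9 x 0.1250) = 3.10e-5 M.
pH = -log(3.10e-5) = 4.51.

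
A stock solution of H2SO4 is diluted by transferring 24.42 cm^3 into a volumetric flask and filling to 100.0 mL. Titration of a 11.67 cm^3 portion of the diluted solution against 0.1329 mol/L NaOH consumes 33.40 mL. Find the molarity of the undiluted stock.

0.779 M

n(NaOH) = 0.1329 x 0.03340 = 0.004439 mol.
n(H2SO4) in the aliquot = 0.004439 x 1/2 = 0.002219 mol.
[diluted H2SO4] = 0.002219 / 0.01167 = 0.1902 M.
Dilution factor = 100.0/24.42 = 4.095, so [stock] = 0.1902 x 4.095 = 0.779 M.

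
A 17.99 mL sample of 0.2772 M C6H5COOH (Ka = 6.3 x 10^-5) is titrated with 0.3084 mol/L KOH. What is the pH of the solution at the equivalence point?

8.68

n(C6H5COOH) = 0.2772 x 0.01799 = 0.004987 mol; V(KOH) at equivalence = 0.004987/0.3084 = 0.01617 L.
At equivalence all the acid is converted to C6H5COO-; total volume = 0.01799 + 0.01617 = 0.03416 L, so [C6H5COO-] = 0.004987/0.03416 = 0.1460 M.
Kb = Kw/Ka = 1.0e-14 / 6.3 x 10^-5 = 1.59e-10.
[OH^-] = sqrt(Kb x [C6H5COO-]) = sqrt(1.59e-10 x 0.1460) = 4.81e-6 M.
pOH = 5.32, so pH = 14.00 - 5.32 = 8.68.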